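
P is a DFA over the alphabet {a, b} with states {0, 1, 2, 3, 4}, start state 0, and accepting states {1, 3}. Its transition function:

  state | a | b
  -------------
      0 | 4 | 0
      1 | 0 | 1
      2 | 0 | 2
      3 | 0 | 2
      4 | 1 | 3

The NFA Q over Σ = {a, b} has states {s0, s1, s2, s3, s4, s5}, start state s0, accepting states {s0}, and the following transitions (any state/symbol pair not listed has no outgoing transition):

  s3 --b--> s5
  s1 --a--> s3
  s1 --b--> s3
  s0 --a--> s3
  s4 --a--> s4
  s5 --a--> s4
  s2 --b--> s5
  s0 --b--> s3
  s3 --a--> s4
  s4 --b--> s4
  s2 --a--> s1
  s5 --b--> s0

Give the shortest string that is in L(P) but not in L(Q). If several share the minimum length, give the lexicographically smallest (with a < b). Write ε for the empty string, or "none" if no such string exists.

The string aa is accepted by P but not by Q.
No shorter string lies in the difference, and aa is the lexicographically first length-2 string in L(P) \ L(Q).

aa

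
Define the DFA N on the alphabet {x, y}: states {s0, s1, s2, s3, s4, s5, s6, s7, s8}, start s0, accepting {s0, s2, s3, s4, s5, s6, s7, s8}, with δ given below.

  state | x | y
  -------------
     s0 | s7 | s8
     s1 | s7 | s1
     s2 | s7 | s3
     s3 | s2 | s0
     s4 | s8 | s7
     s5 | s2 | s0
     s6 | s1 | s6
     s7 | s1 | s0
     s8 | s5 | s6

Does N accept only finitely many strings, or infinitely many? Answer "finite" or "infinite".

State s0 is reachable from the start and can reach an accepting state, and it lies on the cycle s0 → s8 → s5 → s0.
Traversing that cycle any number of times yields accepted strings of unbounded length, so the language is infinite.

infinite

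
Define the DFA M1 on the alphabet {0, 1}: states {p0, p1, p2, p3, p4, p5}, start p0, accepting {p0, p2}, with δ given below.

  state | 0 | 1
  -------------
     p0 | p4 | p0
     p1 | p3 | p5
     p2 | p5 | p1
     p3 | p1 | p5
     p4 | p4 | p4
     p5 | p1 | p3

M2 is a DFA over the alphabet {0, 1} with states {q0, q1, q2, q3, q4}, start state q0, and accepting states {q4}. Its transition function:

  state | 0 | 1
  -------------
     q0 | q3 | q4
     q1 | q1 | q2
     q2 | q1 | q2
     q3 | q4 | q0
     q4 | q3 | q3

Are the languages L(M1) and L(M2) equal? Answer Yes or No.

No

The empty string ε is accepted by M1 but rejected by M2.
So L(M1) ≠ L(M2).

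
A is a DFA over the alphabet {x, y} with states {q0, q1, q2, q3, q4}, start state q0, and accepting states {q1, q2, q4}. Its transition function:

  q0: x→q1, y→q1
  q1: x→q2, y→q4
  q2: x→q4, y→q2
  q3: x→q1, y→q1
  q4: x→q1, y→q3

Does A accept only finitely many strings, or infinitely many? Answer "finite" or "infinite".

infinite

State q2 is reachable from the start and can reach an accepting state, and it lies on the cycle q2 → q2.
Traversing that cycle any number of times yields accepted strings of unbounded length, so the language is infinite.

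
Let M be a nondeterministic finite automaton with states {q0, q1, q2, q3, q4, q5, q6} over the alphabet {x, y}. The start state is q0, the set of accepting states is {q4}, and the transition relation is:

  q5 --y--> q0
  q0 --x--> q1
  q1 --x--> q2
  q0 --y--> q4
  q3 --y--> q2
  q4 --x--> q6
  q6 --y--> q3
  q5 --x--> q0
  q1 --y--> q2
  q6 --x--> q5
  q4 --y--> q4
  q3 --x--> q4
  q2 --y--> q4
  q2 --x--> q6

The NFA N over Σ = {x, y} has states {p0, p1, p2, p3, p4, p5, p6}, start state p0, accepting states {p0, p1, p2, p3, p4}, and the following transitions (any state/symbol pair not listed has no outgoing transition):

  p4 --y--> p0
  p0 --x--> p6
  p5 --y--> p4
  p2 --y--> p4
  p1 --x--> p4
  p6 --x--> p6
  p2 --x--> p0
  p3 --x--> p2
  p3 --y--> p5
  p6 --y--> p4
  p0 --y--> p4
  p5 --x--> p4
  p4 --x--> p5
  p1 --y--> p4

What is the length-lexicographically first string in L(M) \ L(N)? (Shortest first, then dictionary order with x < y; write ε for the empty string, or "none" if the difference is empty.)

yxyx

The string yxyx is accepted by M but not by N.
No shorter string lies in the difference, and yxyx is the lexicographically first length-4 string in L(M) \ L(N).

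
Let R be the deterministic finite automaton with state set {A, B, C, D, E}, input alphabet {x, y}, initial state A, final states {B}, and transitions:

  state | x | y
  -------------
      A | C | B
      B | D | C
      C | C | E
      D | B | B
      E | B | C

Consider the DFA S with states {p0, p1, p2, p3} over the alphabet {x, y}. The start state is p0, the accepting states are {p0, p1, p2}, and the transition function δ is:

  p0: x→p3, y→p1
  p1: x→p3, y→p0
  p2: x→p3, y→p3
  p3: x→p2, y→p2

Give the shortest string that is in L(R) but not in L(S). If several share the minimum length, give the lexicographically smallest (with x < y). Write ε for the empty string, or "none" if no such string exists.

xyx

The string xyx is accepted by R but not by S.
No shorter string lies in the difference, and xyx is the lexicographically first length-3 string in L(R) \ L(S).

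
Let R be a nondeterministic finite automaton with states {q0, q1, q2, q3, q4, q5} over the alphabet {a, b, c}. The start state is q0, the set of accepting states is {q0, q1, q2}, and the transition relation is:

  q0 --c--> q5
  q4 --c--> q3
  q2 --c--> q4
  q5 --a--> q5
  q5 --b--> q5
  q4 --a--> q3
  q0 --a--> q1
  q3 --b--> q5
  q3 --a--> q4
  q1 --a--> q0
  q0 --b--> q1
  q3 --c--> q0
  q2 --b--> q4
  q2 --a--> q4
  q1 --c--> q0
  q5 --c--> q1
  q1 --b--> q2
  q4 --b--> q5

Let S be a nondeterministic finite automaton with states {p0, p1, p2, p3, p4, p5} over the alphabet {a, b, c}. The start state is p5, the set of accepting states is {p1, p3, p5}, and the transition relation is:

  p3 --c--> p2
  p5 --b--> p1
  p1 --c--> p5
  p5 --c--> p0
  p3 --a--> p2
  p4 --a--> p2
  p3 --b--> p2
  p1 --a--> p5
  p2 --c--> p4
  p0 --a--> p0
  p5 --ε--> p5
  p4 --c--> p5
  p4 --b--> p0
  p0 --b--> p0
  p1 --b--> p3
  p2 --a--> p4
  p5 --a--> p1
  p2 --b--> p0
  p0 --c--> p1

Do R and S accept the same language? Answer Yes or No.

Exploring the product automaton R × S from the start pair (q0, p5), following both machines on each input symbol, reaches 6 state pairs: (q0, p5), (q1, p1), (q5, p0), (q2, p3), (q4, p2), (q3, p4).
R accepts in {q0, q1, q2} and S accepts in {p1, p3, p5}. In every reachable pair the two components are either both accepting — (q0, p5), (q1, p1), (q2, p3) — or both non-accepting, so no string is accepted by exactly one of the machines: L(R) \ L(S) and L(S) \ L(R) are both empty.
Hence every string is accepted by R iff it is accepted by S, and the two languages coincide.

Yes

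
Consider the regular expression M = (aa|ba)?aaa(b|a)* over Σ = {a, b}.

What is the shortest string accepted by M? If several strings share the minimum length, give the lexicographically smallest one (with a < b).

aaa

By inspection of the expression, no string of length less than 3 matches, and aaa is the lexicographically first match of length 3.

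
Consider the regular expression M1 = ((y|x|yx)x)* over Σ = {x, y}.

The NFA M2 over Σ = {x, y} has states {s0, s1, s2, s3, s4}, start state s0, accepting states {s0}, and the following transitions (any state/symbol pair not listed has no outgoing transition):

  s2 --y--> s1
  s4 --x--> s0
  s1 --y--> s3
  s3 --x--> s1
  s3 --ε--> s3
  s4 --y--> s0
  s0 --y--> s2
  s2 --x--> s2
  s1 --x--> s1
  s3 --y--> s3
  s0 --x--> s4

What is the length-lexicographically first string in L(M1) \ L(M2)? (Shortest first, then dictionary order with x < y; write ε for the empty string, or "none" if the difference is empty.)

yx

The string yx is accepted by M1 but not by M2.
No shorter string lies in the difference, and yx is the lexicographically first length-2 string in L(M1) \ L(M2).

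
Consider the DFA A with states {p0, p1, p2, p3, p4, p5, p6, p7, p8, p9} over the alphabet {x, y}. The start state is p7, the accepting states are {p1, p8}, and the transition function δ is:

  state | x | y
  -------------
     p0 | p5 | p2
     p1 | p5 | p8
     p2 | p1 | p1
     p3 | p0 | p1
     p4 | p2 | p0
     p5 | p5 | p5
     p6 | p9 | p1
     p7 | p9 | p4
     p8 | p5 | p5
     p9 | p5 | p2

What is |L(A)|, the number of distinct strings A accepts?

12

The useful subgraph on states {p0, p1, p2, p4, p7, p8, p9} is acyclic, so L(A) is finite; the longest accepting path visits 6 useful states, giving maximum string length 5.
Counting accepting paths from p7 by length: 4 of length 3, 6 of length 4, 2 of length 5. Total 12.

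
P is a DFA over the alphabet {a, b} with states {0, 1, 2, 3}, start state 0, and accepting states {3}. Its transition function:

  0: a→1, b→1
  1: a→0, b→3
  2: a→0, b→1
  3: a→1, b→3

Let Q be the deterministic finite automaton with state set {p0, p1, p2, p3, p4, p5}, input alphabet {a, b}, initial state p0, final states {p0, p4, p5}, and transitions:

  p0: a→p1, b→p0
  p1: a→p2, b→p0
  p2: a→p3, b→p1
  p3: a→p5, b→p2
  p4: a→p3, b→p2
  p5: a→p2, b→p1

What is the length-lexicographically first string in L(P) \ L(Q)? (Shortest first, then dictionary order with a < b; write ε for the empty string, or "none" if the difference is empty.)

The string aaab is accepted by P but not by Q.
No shorter string lies in the difference, and aaab is the lexicographically first length-4 string in L(P) \ L(Q).

aaab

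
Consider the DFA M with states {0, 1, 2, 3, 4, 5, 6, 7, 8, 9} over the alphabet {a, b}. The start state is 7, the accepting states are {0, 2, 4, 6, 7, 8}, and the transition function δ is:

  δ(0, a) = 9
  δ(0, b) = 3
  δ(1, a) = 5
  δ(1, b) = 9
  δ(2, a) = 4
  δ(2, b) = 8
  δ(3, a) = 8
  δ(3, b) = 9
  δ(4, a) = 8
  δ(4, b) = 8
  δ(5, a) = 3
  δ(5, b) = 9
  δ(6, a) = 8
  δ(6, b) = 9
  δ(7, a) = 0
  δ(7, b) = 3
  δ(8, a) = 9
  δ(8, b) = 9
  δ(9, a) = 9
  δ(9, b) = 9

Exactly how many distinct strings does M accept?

4

The useful subgraph on states {0, 3, 7, 8} is acyclic, so L(M) is finite; the longest accepting path visits 4 useful states, giving maximum string length 3.
Counting accepting paths from 7 by length: 1 of length 0, 1 of length 1, 1 of length 2, 1 of length 3. Total 4.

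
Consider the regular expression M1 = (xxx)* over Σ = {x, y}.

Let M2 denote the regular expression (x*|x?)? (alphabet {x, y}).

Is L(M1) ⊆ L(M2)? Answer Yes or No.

Converting the expression M1 to a DFA (subset construction, then merging equivalent states) gives the minimal DFA with states {r0, r1, r2, r3}, start state r0, accepting states {r0} and transitions r0: x→r1, y→r2; r1: x→r3, y→r2; r2: x→r2, y→r2; r3: x→r0, y→r2.
Converting the expression M2 to a DFA (subset construction, then merging equivalent states) gives the minimal DFA with states {t0, t1}, start state t0, accepting states {t0} and transitions t0: x→t0, y→t1; t1: x→t1, y→t1.
Exploring the product automaton M1 × M2 from the start pair (r0, t0), following both machines on each input symbol, reaches 4 state pairs: (r0, t0), (r1, t0), (r2, t1), (r3, t0).
M1 accepts in {r0} and M2 accepts in {t0}. The reachable pairs whose M1-component is accepting are (r0, t0); in each of them the M2-component is accepting too, so the product for L(M1) \ L(M2) (M1-component accepting, M2-component rejecting) has no reachable accepting pair and the difference is empty.
Hence every string in L(M1) is also in L(M2).

Yes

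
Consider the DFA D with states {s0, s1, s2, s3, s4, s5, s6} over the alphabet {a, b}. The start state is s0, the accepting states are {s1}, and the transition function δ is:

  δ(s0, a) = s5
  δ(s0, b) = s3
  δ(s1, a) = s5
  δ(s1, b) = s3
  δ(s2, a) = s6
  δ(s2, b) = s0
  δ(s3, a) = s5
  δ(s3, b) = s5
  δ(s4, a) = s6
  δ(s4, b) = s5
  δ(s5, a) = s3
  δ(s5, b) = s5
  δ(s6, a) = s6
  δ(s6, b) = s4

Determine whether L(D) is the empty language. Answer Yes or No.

The states reachable from the start state are {s0, s3, s5}.
None of the accepting states {s1} is reachable, so no string is accepted and L(D) = ∅.

Yes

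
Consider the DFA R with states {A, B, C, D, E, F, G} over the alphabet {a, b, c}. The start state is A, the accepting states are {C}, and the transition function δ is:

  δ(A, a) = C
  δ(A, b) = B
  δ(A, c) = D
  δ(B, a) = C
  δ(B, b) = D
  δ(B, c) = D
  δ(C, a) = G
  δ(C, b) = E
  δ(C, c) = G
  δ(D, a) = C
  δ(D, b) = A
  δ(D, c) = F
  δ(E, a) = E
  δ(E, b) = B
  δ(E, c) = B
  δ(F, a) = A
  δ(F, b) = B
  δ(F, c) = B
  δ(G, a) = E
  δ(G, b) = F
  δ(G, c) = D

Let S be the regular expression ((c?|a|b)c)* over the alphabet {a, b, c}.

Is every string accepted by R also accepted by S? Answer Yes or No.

No

The string a is in L(R) but not in L(S).
So L(R) ⊄ L(S).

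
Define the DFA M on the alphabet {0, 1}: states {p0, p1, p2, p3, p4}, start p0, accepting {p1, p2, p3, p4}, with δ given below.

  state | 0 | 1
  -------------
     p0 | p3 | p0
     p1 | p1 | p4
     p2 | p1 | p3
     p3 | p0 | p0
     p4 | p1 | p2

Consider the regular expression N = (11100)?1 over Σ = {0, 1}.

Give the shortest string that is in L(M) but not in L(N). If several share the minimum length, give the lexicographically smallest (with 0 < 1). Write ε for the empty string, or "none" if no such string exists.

0

The string 0 is accepted by M but not by N.
No shorter string lies in the difference, and 0 is the lexicographically first length-1 string in L(M) \ L(N).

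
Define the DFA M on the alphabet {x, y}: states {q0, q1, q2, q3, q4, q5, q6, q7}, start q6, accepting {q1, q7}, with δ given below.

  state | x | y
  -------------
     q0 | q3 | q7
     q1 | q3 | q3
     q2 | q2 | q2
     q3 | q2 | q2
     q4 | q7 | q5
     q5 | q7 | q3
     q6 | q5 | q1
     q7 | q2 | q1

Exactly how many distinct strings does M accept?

3

The useful subgraph on states {q1, q5, q6, q7} is acyclic, so L(M) is finite; the longest accepting path visits 4 useful states, giving maximum string length 3.
Counting accepting paths from q6 by length: 1 of length 1, 1 of length 2, 1 of length 3. Total 3.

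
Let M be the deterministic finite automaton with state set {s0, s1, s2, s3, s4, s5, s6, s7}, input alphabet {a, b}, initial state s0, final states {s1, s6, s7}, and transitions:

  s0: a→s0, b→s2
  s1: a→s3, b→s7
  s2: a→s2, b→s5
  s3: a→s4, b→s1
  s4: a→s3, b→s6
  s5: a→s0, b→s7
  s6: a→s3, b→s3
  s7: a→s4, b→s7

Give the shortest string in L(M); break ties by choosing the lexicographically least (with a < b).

A breadth-first search from s0 reaches an accepting state first via the path s0 → s2 → s5 → s7 on input bbb.
No string of length < 3 is accepted (BFS exhausts all shorter strings without reaching an accepting state), and bbb is the lexicographically least accepting string of length 3.

bbb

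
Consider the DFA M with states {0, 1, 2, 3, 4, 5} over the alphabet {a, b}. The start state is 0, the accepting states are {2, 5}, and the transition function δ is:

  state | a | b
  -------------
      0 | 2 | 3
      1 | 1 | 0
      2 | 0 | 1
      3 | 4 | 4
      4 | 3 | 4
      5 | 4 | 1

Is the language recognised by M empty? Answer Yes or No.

The string a is accepted: the run 0 → 2 ends in the accepting state 2.
Since at least one string is accepted, L(M) is not empty.

No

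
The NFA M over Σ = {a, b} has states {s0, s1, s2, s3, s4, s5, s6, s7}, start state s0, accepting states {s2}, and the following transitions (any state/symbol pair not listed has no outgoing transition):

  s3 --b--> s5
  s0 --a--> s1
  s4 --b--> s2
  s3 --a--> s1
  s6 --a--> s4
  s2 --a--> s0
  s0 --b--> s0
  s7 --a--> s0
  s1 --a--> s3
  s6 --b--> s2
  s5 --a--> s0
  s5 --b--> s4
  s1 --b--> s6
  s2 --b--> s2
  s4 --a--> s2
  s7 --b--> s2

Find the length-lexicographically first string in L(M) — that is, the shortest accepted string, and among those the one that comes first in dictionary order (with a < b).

A breadth-first search from s0 reaches an accepting state first via the path s0 → s1 → s6 → s2 on input abb.
No string of length < 3 is accepted (BFS exhausts all shorter strings without reaching an accepting state), and abb is the lexicographically least accepting string of length 3.

abb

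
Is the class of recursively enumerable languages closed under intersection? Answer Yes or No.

Run the recogniser for L₁; if it accepts, run the recogniser for L₂ and accept if that accepts too. If either runs forever the input is never accepted, which is all a recogniser needs.
So the recursively enumerable languages are closed under intersection.

Yes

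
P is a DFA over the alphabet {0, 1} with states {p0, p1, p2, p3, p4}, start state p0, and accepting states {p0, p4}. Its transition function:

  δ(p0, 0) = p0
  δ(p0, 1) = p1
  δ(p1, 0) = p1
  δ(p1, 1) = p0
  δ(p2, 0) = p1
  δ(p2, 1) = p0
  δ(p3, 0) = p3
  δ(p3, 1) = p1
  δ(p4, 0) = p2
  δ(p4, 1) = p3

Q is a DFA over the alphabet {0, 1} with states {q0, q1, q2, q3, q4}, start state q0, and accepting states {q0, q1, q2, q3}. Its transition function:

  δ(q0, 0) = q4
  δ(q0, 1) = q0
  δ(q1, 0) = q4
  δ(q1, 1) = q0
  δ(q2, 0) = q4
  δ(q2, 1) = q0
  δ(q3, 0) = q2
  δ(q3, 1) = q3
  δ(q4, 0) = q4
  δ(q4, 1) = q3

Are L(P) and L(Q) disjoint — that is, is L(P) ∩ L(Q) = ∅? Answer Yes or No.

No

The empty string ε is accepted by both P and Q.
Hence L(P) ∩ L(Q) ≠ ∅.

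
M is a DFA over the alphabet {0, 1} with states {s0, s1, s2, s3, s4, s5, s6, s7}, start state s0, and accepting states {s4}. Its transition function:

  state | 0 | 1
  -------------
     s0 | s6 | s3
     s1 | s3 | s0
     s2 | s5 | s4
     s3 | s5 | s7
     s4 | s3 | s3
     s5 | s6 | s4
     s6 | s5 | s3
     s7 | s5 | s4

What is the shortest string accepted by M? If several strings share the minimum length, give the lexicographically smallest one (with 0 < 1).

A breadth-first search from s0 reaches an accepting state first via the path s0 → s6 → s5 → s4 on input 001.
No string of length < 3 is accepted (BFS exhausts all shorter strings without reaching an accepting state), and 001 is the lexicographically least accepting string of length 3.

001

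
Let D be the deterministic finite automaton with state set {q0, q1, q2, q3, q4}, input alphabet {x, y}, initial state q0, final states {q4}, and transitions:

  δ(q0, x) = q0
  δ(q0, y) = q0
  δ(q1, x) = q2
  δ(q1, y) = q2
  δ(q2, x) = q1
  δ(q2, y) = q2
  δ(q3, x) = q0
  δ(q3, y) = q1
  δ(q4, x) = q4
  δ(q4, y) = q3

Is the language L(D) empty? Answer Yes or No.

The states reachable from the start state are {q0}.
None of the accepting states {q4} is reachable, so no string is accepted and L(D) = ∅.

Yes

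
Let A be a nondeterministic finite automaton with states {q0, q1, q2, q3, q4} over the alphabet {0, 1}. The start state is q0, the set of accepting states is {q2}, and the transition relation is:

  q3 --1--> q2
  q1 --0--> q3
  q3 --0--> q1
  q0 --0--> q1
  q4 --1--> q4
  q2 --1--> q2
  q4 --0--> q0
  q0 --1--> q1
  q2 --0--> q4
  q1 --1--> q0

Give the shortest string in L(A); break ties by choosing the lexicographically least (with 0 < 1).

001

A breadth-first search from q0 reaches an accepting state first via the path q0 → q1 → q3 → q2 on input 001.
No string of length < 3 is accepted (BFS exhausts all shorter strings without reaching an accepting state), and 001 is the lexicographically least accepting string of length 3.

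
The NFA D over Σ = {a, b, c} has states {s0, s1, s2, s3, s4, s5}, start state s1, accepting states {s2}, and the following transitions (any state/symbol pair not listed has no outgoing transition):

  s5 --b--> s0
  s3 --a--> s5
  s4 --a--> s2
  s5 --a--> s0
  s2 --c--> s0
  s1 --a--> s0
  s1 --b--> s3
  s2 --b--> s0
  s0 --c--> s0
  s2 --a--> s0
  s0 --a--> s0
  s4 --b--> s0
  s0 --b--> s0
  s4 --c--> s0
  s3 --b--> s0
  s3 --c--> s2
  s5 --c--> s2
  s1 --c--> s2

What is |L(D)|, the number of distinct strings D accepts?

The useful subgraph on states {s1, s2, s3, s5} is acyclic, so L(D) is finite; the longest accepting path visits 4 useful states, giving maximum string length 3.
Counting accepting paths from s1 by length: 1 of length 1, 1 of length 2, 1 of length 3. Total 3.

3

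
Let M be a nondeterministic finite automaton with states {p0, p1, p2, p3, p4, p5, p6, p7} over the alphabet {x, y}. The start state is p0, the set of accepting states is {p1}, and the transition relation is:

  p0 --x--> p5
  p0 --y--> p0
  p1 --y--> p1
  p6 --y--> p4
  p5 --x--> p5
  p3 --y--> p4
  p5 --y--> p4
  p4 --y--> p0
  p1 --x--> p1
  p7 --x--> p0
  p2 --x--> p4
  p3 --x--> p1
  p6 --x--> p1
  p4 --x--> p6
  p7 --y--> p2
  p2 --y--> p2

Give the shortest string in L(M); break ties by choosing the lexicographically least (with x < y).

xyxx

A breadth-first search from p0 reaches an accepting state first via the path p0 → p5 → p4 → p6 → p1 on input xyxx.
No string of length < 4 is accepted (BFS exhausts all shorter strings without reaching an accepting state), and xyxx is the lexicographically least accepting string of length 4.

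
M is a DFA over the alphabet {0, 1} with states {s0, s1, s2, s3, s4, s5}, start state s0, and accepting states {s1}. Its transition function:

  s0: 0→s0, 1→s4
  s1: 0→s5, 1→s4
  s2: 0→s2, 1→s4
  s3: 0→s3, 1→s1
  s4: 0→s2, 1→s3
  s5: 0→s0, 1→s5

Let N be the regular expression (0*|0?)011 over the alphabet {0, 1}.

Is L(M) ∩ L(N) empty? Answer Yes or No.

Converting the expression N to a DFA (subset construction, then merging equivalent states) gives the minimal DFA with states {n0, n1, n2, n3, n4}, start state n0, accepting states {n4} and transitions n0: 0→n1, 1→n2; n1: 0→n1, 1→n3; n2: 0→n2, 1→n2; n3: 0→n2, 1→n4; n4: 0→n2, 1→n2.
Exploring the product automaton M × N from the start pair (s0, n0), following both machines on each input symbol, reaches 10 state pairs: (s0, n0), (s0, n1), (s4, n2), (s4, n3), (s2, n2), (s3, n2), (s3, n4), (s1, n2), (s5, n2), (s0, n2).
M accepts in {s1} and N accepts in {n4}; no reachable pair has both components accepting, so no string drives both machines to acceptance simultaneously and L(M) ∩ L(N) = ∅.
So no string is accepted by both, and the intersection is empty.

Yes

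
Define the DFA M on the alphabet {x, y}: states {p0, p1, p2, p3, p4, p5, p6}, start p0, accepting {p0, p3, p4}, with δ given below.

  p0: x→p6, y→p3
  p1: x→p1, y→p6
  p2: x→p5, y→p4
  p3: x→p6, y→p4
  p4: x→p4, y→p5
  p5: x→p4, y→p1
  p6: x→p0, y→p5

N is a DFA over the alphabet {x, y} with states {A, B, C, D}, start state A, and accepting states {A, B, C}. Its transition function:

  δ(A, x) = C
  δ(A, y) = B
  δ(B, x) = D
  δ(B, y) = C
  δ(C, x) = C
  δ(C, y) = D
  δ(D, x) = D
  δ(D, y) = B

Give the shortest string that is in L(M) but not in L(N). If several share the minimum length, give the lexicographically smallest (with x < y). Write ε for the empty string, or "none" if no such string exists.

The string xxy is accepted by M but not by N.
No shorter string lies in the difference, and xxy is the lexicographically first length-3 string in L(M) \ L(N).

xxy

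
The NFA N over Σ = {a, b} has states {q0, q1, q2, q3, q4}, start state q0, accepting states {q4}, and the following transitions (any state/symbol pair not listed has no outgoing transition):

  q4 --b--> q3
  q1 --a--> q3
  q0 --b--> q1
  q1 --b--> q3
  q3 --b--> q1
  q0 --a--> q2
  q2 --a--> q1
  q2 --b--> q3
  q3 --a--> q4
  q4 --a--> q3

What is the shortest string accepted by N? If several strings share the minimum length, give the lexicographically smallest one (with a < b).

A breadth-first search from q0 reaches an accepting state first via the path q0 → q2 → q3 → q4 on input aba.
No string of length < 3 is accepted (BFS exhausts all shorter strings without reaching an accepting state), and aba is the lexicographically least accepting string of length 3.

aba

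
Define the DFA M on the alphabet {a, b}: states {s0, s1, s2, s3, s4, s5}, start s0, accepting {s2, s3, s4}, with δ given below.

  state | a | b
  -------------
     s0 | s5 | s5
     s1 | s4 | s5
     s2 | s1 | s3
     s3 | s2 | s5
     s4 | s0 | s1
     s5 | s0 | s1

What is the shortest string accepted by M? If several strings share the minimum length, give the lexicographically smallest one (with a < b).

aba

A breadth-first search from s0 reaches an accepting state first via the path s0 → s5 → s1 → s4 on input aba.
No string of length < 3 is accepted (BFS exhausts all shorter strings without reaching an accepting state), and aba is the lexicographically least accepting string of length 3.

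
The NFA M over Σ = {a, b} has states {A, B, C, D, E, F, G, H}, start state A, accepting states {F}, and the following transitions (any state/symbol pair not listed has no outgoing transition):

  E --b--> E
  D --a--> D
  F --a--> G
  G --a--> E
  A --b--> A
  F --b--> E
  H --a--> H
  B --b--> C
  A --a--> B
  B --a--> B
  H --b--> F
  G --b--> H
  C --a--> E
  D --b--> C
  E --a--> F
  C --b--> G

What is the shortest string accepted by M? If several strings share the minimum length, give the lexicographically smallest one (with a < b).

A breadth-first search from A reaches an accepting state first via the path A → B → C → E → F on input abaa.
No string of length < 4 is accepted (BFS exhausts all shorter strings without reaching an accepting state), and abaa is the lexicographically least accepting string of length 4.

abaa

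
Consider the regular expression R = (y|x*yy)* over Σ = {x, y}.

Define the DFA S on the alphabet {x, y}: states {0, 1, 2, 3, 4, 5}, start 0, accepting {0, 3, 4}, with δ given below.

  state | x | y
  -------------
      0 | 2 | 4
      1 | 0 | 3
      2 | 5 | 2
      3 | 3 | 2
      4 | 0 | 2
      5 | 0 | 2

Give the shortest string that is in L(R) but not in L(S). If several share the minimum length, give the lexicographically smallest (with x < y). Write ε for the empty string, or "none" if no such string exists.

yy

The string yy is accepted by R but not by S.
No shorter string lies in the difference, and yy is the lexicographically first length-2 string in L(R) \ L(S).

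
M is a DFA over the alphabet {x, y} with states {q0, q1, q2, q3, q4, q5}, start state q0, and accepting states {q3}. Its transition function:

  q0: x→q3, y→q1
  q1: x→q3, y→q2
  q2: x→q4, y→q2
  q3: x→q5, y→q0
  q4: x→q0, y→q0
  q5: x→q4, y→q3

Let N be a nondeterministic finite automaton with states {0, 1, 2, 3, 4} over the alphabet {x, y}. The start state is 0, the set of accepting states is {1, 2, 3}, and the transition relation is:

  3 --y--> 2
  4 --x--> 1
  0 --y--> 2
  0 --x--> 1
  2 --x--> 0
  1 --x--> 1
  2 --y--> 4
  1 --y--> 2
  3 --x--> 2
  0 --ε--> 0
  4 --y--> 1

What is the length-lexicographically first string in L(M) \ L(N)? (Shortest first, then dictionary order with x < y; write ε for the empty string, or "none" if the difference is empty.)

The string yx is accepted by M but not by N.
No shorter string lies in the difference, and yx is the lexicographically first length-2 string in L(M) \ L(N).

yx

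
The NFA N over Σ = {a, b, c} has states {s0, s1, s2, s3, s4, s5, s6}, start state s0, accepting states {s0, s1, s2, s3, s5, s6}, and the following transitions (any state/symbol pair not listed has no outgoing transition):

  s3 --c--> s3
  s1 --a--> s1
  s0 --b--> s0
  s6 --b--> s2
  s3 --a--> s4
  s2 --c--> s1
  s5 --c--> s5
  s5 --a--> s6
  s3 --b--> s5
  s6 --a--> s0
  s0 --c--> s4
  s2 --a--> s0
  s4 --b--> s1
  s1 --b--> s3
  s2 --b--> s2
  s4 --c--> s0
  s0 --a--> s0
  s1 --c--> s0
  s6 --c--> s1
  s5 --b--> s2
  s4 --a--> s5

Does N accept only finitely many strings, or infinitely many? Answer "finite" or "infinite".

infinite

State s0 is reachable from the start and can reach an accepting state, and it lies on the cycle s0 → s0.
Traversing that cycle any number of times yields accepted strings of unbounded length, so the language is infinite.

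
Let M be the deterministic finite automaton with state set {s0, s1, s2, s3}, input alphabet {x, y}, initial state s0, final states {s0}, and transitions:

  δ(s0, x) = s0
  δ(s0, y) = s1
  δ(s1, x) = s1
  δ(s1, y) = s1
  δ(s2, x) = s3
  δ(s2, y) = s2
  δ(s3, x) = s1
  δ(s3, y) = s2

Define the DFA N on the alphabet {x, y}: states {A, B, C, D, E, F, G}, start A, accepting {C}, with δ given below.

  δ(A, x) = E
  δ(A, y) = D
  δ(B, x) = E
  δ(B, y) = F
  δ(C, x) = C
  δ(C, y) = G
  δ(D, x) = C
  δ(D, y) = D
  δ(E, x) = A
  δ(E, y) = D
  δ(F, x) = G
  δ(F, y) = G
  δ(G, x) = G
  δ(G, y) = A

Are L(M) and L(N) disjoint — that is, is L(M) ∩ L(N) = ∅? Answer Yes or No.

Exploring the product automaton M × N from the start pair (s0, A), following both machines on each input symbol, reaches 7 state pairs: (s0, A), (s0, E), (s1, D), (s1, C), (s1, G), (s1, A), (s1, E).
M accepts in {s0} and N accepts in {C}; no reachable pair has both components accepting, so no string drives both machines to acceptance simultaneously and L(M) ∩ L(N) = ∅.
So no string is accepted by both, and the intersection is empty.

Yes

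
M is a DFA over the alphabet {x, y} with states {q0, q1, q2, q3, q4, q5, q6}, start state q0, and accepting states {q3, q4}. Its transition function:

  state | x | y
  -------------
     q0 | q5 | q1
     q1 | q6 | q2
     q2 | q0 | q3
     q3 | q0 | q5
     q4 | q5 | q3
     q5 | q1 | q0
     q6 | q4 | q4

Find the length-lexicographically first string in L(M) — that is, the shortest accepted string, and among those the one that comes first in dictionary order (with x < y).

yxx

A breadth-first search from q0 reaches an accepting state first via the path q0 → q1 → q6 → q4 on input yxx.
No string of length < 3 is accepted (BFS exhausts all shorter strings without reaching an accepting state), and yxx is the lexicographically least accepting string of length 3.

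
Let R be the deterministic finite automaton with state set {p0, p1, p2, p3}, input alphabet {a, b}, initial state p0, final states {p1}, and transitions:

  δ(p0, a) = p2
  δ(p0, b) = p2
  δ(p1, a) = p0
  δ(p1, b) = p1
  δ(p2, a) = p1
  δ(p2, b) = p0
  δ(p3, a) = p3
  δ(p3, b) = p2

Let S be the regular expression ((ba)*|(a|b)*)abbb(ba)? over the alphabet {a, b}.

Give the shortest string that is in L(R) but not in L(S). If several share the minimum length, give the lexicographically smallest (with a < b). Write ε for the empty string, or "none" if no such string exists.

aa

The string aa is accepted by R but not by S.
No shorter string lies in the difference, and aa is the lexicographically first length-2 string in L(R) \ L(S).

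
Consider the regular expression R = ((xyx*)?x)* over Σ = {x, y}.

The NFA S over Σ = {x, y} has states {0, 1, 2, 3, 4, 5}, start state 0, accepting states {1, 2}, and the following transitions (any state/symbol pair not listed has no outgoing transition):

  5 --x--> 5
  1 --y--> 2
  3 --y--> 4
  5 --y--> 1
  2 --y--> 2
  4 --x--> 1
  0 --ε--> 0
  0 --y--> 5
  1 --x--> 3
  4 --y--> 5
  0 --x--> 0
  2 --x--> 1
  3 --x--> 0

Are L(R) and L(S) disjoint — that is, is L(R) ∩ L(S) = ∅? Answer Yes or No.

Converting the expression R to a DFA (subset construction, then merging equivalent states) gives the minimal DFA with states {r0, r1, r2, r3}, start state r0, accepting states {r0, r1} and transitions r0: x→r1, y→r2; r1: x→r1, y→r3; r2: x→r2, y→r2; r3: x→r0, y→r2.
Exploring the product automaton R × S from the start pair (r0, 0), following both machines on each input symbol, reaches 13 state pairs: (r0, 0), (r1, 0), (r2, 5), (r3, 5), (r2, 1), (r0, 5), (r2, 3), (r2, 2), (r1, 5), (r2, 0), (r2, 4), (r3, 1), (r0, 3).
R accepts in {r0, r1} and S accepts in {1, 2}; no reachable pair has both components accepting, so no string drives both machines to acceptance simultaneously and L(R) ∩ L(S) = ∅.
So no string is accepted by both, and the intersection is empty.

Yes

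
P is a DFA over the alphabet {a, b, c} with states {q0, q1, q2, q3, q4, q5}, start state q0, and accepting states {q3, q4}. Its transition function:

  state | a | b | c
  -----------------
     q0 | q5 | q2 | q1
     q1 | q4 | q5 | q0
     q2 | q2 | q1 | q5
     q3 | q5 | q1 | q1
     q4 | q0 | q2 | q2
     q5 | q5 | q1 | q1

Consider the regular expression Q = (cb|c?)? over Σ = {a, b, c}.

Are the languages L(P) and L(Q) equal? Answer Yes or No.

No

The string ca is accepted by P but rejected by Q.
So L(P) ≠ L(Q).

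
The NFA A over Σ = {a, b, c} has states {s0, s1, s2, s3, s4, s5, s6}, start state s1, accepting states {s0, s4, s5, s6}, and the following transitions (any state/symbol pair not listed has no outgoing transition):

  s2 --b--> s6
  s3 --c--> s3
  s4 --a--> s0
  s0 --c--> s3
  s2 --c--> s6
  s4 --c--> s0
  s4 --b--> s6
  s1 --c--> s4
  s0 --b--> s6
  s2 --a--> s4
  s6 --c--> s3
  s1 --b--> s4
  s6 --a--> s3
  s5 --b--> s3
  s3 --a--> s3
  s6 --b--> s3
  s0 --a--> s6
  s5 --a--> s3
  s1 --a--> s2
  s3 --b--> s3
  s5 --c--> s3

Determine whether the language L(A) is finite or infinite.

The useful states (reachable from s1 and able to reach an accepting state) are {s0, s1, s2, s4, s6}.
Restricted to these states the transition graph has no cycle, so every accepting path has bounded length and L is finite.

finite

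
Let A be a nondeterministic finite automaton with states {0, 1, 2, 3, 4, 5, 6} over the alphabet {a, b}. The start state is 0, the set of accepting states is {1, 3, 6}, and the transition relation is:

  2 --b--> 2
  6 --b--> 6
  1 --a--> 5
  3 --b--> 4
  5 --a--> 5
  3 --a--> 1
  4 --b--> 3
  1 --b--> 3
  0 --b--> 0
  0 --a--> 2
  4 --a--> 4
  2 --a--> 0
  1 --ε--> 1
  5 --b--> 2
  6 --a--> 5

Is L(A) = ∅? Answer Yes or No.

The states reachable from the start state are {0, 2}.
None of the accepting states {1, 3, 6} is reachable, so no string is accepted and L(A) = ∅.

Yes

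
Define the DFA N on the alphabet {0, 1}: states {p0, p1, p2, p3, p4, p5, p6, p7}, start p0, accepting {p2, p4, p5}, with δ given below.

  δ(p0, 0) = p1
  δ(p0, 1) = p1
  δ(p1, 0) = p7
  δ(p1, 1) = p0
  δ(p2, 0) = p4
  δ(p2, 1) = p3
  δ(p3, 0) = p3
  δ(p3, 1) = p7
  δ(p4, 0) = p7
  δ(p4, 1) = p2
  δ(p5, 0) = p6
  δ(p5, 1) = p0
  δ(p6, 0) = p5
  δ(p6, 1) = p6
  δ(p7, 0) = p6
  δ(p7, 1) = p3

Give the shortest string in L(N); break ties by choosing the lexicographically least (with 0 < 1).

A breadth-first search from p0 reaches an accepting state first via the path p0 → p1 → p7 → p6 → p5 on input 0000.
No string of length < 4 is accepted (BFS exhausts all shorter strings without reaching an accepting state), and 0000 is the lexicographically least accepting string of length 4.

0000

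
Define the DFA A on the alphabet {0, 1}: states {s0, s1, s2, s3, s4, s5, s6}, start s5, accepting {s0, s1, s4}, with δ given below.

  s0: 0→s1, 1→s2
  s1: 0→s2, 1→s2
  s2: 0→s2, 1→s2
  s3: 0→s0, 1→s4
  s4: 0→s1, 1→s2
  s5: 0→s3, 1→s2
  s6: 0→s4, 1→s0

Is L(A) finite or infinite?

The useful states (reachable from s5 and able to reach an accepting state) are {s0, s1, s3, s4, s5}.
Restricted to these states the transition graph has no cycle, so every accepting path has bounded length and L is finite.

finite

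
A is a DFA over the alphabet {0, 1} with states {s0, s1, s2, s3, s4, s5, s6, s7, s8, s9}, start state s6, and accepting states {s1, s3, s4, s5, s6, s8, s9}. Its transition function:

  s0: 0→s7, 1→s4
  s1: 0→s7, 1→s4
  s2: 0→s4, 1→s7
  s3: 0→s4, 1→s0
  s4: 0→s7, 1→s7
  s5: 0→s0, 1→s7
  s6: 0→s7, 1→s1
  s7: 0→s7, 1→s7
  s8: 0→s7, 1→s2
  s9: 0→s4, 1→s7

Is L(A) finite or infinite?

The useful states (reachable from s6 and able to reach an accepting state) are {s1, s4, s6}.
Restricted to these states the transition graph has no cycle, so every accepting path has bounded length and L is finite.

finite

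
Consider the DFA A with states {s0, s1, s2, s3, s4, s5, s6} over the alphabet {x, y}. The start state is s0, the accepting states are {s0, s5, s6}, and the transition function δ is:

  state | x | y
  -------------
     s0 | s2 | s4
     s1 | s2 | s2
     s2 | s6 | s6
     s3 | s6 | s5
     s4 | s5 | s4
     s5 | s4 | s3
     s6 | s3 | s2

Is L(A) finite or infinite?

infinite

State s2 is reachable from the start and can reach an accepting state, and it lies on the cycle s2 → s6 → s2.
Traversing that cycle any number of times yields accepted strings of unbounded length, so the language is infinite.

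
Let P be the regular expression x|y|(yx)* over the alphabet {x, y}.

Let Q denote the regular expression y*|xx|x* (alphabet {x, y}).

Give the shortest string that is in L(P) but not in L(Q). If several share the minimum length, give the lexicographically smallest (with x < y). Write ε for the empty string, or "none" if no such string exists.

yx

The string yx is accepted by P but not by Q.
No shorter string lies in the difference, and yx is the lexicographically first length-2 string in L(P) \ L(Q).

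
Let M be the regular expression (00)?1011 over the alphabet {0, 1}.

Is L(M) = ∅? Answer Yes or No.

The string 1011 matches the expression, so it belongs to L(M).
Since L(M) contains at least one string, it is not empty.

No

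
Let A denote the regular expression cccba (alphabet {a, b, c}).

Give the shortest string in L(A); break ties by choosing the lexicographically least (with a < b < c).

cccba

By inspection of the expression, no string of length less than 5 matches, and cccba is the lexicographically first match of length 5.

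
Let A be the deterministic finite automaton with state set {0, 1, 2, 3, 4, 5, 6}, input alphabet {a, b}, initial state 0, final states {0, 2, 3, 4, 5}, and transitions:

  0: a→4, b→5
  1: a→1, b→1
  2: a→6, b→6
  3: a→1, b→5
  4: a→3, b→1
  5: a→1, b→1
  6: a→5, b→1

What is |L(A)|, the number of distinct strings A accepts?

5

The useful subgraph on states {0, 3, 4, 5} is acyclic, so L(A) is finite; the longest accepting path visits 4 useful states, giving maximum string length 3.
Counting accepting paths from 0 by length: 1 of length 0, 2 of length 1, 1 of length 2, 1 of length 3. Total 5.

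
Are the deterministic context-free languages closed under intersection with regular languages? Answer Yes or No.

Run the DPDA and a DFA for the regular language in lock-step (product of the two finite controls, one shared stack, the DFA component advancing only on genuine input moves); the result is still deterministic and accepts when both components accept.
So the deterministic context-free languages are closed under intersection with a regular language.

Yes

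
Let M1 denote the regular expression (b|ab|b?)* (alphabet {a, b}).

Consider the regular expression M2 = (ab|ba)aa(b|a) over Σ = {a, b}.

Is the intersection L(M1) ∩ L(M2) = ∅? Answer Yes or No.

Yes

Converting the expression M1 to a DFA (subset construction, then merging equivalent states) gives the minimal DFA with states {r0, r1, r2}, start state r0, accepting states {r0} and transitions r0: a→r1, b→r0; r1: a→r2, b→r0; r2: a→r2, b→r2.
Converting the expression M2 to a DFA (subset construction, then merging equivalent states) gives the minimal DFA with states {t0, t1, t2, t3, t4, t5, t6, t7}, start state t0, accepting states {t7} and transitions t0: a→t1, b→t2; t1: a→t3, b→t4; t2: a→t4, b→t3; t3: a→t3, b→t3; t4: a→t5, b→t3; t5: a→t6, b→t3; t6: a→t7, b→t7; t7: a→t3, b→t3.
Exploring the product automaton M1 × M2 from the start pair (r0, t0), following both machines on each input symbol, reaches 12 state pairs: (r0, t0), (r1, t1), (r0, t2), (r2, t3), (r0, t4), (r1, t4), (r0, t3), (r1, t5), (r2, t5), (r1, t3), (r2, t6), (r2, t7).
M1 accepts in {r0} and M2 accepts in {t7}; no reachable pair has both components accepting, so no string drives both machines to acceptance simultaneously and L(M1) ∩ L(M2) = ∅.
So no string is accepted by both, and the intersection is empty.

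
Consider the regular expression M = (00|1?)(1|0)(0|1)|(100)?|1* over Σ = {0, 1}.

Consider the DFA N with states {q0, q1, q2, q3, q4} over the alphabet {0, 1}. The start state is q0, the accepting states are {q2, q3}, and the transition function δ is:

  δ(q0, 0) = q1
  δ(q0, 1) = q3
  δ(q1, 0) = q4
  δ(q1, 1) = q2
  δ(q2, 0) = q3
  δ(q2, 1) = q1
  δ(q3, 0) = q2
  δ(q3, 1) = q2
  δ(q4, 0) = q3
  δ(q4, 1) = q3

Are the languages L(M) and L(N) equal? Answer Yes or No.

The empty string ε is accepted by M but rejected by N.
So L(M) ≠ L(N).

No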